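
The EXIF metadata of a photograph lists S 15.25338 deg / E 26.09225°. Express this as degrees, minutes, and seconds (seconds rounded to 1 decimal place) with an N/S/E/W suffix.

Latitude: whole degrees 15; 15.20280′ → 15′ and 12.168″
Lon: 0.092250° → 5.53500′; 0.53500 × 60 = 32.100″

15°15′12.2″ S, 26°05′32.1″ E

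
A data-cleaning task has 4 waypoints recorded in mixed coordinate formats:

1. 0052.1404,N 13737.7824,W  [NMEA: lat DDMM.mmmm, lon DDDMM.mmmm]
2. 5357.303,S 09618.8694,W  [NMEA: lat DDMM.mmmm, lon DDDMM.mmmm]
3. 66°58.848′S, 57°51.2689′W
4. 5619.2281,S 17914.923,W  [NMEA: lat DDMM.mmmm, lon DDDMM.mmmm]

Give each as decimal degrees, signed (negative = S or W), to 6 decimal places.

Point 1:
  Latitude: degrees = first 2 digits = 0, minutes = 52.1404; 0 + 52.1404/60 = 0.8690067
  N ⇒ keep positive
  Longitude: degrees = first 3 digits = 137, minutes = 37.7824; 137 + 37.7824/60 = 137.6297067
  hemisphere W, so the sign is −
Point 2:
  φ: split at 2 digits → 53° and 57.303′; 53 + 57.303/60 = 53.9550500
  S → negative
  Lon: split at 3 digits → 096° and 18.8694′; 96 + 18.8694/60 = 96.3144900
  hemisphere W, so the sign is −
Point 3:
  Lat: 58.848′ = 0.980800°; total 66.9808000
  S ⇒ negate
  Longitude: 51.2689′ = 0.854482°; total 57.8544817
  W → negative
Point 4:
  Latitude: split at 2 digits → 56° and 19.2281′; 56 + 19.2281/60 = 56.3204683
  hemisphere S, so the sign is −
  Longitude: split at 3 digits → 179° and 14.923′; 179 + 14.923/60 = 179.2487167
  W ⇒ negate

1. 0.869007, -137.629707
2. -53.955050, -96.314490
3. -66.980800, -57.854482
4. -56.320468, -179.248717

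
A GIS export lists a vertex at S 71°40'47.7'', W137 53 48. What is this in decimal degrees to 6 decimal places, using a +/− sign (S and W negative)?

-71.679917, -137.896667

φ: 71° + 40/60 + 47.7/3600 = 71 + 0.666667 + 0.013250 = 71.6799167
hemisphere S, so the sign is −
Longitude: 137° + 53/60 + 48/3600 = 137 + 0.883333 + 0.013333 = 137.8966667
W ⇒ negate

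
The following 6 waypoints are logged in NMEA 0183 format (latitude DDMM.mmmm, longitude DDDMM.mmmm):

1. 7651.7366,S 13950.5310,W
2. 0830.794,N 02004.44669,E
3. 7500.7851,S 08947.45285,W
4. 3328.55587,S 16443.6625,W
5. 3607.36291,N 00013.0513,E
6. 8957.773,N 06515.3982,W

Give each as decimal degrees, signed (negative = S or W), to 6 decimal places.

Point 1:
  Lat: split at 2 digits → 76° and 51.7366′; 76 + 51.7366/60 = 76.8622767
  S → negative
  Longitude: degrees = first 3 digits = 139, minutes = 50.531; 139 + 50.531/60 = 139.8421833
  W ⇒ negate
Point 2:
  φ: split at 2 digits → 08° and 30.794′; 8 + 30.794/60 = 8.5132333
  N ⇒ keep positive
  Lon: degrees = first 3 digits = 20, minutes = 4.44669; 20 + 4.44669/60 = 20.0741115
  E → positive
Point 3:
  Lat: degrees = first 2 digits = 75, minutes = 0.7851; 75 + 0.7851/60 = 75.0130850
  hemisphere S, so the sign is −
  λ: split at 3 digits → 089° and 47.45285′; 89 + 47.45285/60 = 89.7908808
  W → negative
Point 4:
  φ: split at 2 digits → 33° and 28.55587′; 33 + 28.55587/60 = 33.4759312
  hemisphere S, so the sign is −
  Lon: degrees = first 3 digits = 164, minutes = 43.6625; 164 + 43.6625/60 = 164.7277083
  hemisphere W, so the sign is −
Point 5:
  φ: split at 2 digits → 36° and 7.36291′; 36 + 7.36291/60 = 36.1227152
  N ⇒ keep positive
  λ: split at 3 digits → 000° and 13.0513′; 0 + 13.0513/60 = 0.2175217
  E → positive
Point 6:
  φ: split at 2 digits → 89° and 57.773′; 89 + 57.773/60 = 89.9628833
  N ⇒ keep positive
  λ: degrees = first 3 digits = 65, minutes = 15.3982; 65 + 15.3982/60 = 65.2566367
  W ⇒ negate

1. -76.862277, -139.842183
2. 8.513233, 20.074112
3. -75.013085, -89.790881
4. -33.475931, -164.727708
5. 36.122715, 0.217522
6. 89.962883, -65.256637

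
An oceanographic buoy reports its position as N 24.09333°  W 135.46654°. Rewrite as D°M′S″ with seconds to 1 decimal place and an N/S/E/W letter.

24°05′36.0″ N, 135°27′59.5″ W

Lat: whole degrees 24; 5.59980′ → 5′ and 35.988″
Lon: whole degrees 135; 27.99240′ → 27′ and 59.544″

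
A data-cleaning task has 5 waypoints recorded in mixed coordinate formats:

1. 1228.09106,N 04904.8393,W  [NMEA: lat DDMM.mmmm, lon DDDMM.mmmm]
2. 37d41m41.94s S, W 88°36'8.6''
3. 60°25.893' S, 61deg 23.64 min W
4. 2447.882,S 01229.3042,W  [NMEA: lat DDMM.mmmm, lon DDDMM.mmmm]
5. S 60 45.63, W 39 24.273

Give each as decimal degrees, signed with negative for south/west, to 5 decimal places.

1. 12.46818, -49.08066
2. -37.69498, -88.60239
3. -60.43155, -61.39400
4. -24.79803, -12.48840
5. -60.76050, -39.40455

Point 1:
  φ: degrees = first 2 digits = 12, minutes = 28.09106; 12 + 28.09106/60 = 12.468184
  N → positive
  Longitude: degrees = first 3 digits = 49, minutes = 4.8393; 49 + 4.8393/60 = 49.080655
  W ⇒ negate
Point 2:
  Lat: 37 + 41/60 + 41.94/3600 = 37.694983
  S → negative
  Lon: 88 + 36/60 + 8.6/3600 = 88.602389
  W ⇒ negate
Point 3:
  Latitude: 25.893′ = 0.431550°; total 60.431550
  S ⇒ negate
  Longitude: 23.64′ = 0.394000°; total 61.394000
  hemisphere W, so the sign is −
Point 4:
  Lat: degrees = first 2 digits = 24, minutes = 47.882; 24 + 47.882/60 = 24.798033
  S ⇒ negate
  Lon: split at 3 digits → 012° and 29.3042′; 12 + 29.3042/60 = 12.488403
  hemisphere W, so the sign is −
Point 5:
  φ: 45.63′ = 0.760500°; total 60.760500
  S ⇒ negate
  Longitude: 24.273′ = 0.404550°; total 39.404550
  W → negative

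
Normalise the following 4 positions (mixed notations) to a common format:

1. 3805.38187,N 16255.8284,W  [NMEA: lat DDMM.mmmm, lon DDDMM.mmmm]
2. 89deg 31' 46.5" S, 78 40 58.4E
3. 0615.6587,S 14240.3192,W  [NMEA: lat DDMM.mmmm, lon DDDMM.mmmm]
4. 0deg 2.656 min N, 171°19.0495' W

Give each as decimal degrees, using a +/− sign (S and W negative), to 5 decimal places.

1. 38.08970, -162.93047
2. -89.52958, 78.68289
3. -6.26098, -142.67199
4. 0.04427, -171.31749

Point 1:
  Lat: split at 2 digits → 38° and 5.38187′; 38 + 5.38187/60 = 38.089698
  N ⇒ keep positive
  Longitude: split at 3 digits → 162° and 55.8284′; 162 + 55.8284/60 = 162.930473
  W ⇒ negate
Point 2:
  φ: 31′ + 46.5″ = 31.77500′; 89 + 31.77500/60 = 89.529583
  hemisphere S, so the sign is −
  Longitude: 78° + 40/60 + 58.4/3600 = 78 + 0.666667 + 0.016222 = 78.682889
  E → positive
Point 3:
  Lat: degrees = first 2 digits = 6, minutes = 15.6587; 6 + 15.6587/60 = 6.260978
  S ⇒ negate
  Longitude: degrees = first 3 digits = 142, minutes = 40.3192; 142 + 40.3192/60 = 142.671987
  hemisphere W, so the sign is −
Point 4:
  Latitude: 0 + 2.656/60 = 0.044267
  N ⇒ keep positive
  Longitude: 171 + 19.0495/60 = 171.317492
  W ⇒ negate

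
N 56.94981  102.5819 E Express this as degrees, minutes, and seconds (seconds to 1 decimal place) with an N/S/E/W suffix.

Latitude: 0.949810 × 60 = 56.98860′ → 56′, remainder × 60 = 59.316″
λ: 0.581900° → 34.91400′; 0.91400 × 60 = 54.840″

56°56′59.3″ N, 102°34′54.8″ E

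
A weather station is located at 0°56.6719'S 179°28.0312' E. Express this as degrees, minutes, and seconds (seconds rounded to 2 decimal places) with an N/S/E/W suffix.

Lat: fractional minutes 0.67190 × 60 = 40.3140″
Lon: 28.03120′ → 28′ and 0.03120 × 60 = 1.8720″

0°56′40.31″ S, 179°28′1.87″ E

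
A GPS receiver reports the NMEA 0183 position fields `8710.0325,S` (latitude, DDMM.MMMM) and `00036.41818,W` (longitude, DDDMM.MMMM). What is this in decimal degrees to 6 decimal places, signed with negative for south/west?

-87.167208, -0.606970

φ: split at 2 digits → 87° and 10.0325′; 87 + 10.0325/60 = 87.1672083
S → negative
Longitude: split at 3 digits → 000° and 36.41818′; 0 + 36.41818/60 = 0.6069697
hemisphere W, so the sign is −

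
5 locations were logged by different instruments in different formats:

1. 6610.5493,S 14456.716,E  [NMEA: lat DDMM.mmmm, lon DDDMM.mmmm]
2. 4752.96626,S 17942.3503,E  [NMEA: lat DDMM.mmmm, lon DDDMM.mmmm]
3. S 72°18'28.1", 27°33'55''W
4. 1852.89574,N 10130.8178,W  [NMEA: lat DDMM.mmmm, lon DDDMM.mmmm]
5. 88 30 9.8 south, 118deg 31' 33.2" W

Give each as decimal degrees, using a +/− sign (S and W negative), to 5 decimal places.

Point 1:
  Lat: degrees = first 2 digits = 66, minutes = 10.5493; 66 + 10.5493/60 = 66.175822
  S → negative
  λ: split at 3 digits → 144° and 56.716′; 144 + 56.716/60 = 144.945267
  E ⇒ keep positive
Point 2:
  φ: split at 2 digits → 47° and 52.96626′; 47 + 52.96626/60 = 47.882771
  S → negative
  Lon: degrees = first 3 digits = 179, minutes = 42.3503; 179 + 42.3503/60 = 179.705838
  E → positive
Point 3:
  φ: 72° + 18/60 + 28.1/3600 = 72 + 0.300000 + 0.007806 = 72.307806
  S ⇒ negate
  Lon: 27° + 33/60 + 55/3600 = 27 + 0.550000 + 0.015278 = 27.565278
  hemisphere W, so the sign is −
Point 4:
  Lat: split at 2 digits → 18° and 52.89574′; 18 + 52.89574/60 = 18.881596
  N → positive
  Longitude: degrees = first 3 digits = 101, minutes = 30.8178; 101 + 30.8178/60 = 101.513630
  hemisphere W, so the sign is −
Point 5:
  φ: 88° + 30/60 + 9.8/3600 = 88 + 0.500000 + 0.002722 = 88.502722
  hemisphere S, so the sign is −
  λ: 118° + 31/60 + 33.2/3600 = 118 + 0.516667 + 0.009222 = 118.525889
  W ⇒ negate

1. -66.17582, 144.94527
2. -47.88277, 179.70584
3. -72.30781, -27.56528
4. 18.88160, -101.51363
5. -88.50272, -118.52589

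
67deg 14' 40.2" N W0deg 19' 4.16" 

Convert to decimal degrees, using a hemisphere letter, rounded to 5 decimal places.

67.24450° N, 0.31782° W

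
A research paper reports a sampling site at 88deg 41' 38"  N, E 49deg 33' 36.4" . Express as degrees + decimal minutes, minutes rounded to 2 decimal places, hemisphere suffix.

Latitude: 41 + 38/60 = 41.6333′
λ: seconds/60 = 0.60667; minutes = 33 + 0.60667 = 33.6067

88° 41.63′ N, 49° 33.61′ E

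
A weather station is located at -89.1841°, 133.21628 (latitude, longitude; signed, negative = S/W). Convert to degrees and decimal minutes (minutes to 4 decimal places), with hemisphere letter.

Latitude is negative → S; |value| = 89.184100
φ: 89° + 0.184100 × 60 = 89° 11.046000′
λ: 133° + 0.216280 × 60 = 133° 12.976800′

89° 11.0460′ S, 133° 12.9768′ E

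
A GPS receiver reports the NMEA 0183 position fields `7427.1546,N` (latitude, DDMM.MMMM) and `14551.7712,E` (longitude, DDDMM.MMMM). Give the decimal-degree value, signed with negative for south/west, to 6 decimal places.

74.452577, 145.862853

Lat: degrees = first 2 digits = 74, minutes = 27.1546; 74 + 27.1546/60 = 74.4525767
N → positive
Lon: split at 3 digits → 145° and 51.7712′; 145 + 51.7712/60 = 145.8628533
E → positive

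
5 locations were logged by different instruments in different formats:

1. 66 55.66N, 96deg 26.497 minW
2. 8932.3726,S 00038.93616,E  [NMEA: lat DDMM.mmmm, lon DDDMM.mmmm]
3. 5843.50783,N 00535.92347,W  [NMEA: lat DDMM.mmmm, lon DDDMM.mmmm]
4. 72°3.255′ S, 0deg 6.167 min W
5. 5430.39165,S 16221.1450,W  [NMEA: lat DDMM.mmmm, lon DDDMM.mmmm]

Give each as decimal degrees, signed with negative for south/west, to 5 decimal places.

1. 66.92767, -96.44162
2. -89.53954, 0.64894
3. 58.72513, -5.59872
4. -72.05425, -0.10278
5. -54.50653, -162.35242

Point 1:
  φ: 66 + 55.66/60 = 66.927667
  N ⇒ keep positive
  Lon: 26.497′ = 0.441617°; total 96.441617
  W ⇒ negate
Point 2:
  Latitude: split at 2 digits → 89° and 32.3726′; 89 + 32.3726/60 = 89.539543
  S → negative
  λ: degrees = first 3 digits = 0, minutes = 38.93616; 0 + 38.93616/60 = 0.648936
  E → positive
Point 3:
  Lat: split at 2 digits → 58° and 43.50783′; 58 + 43.50783/60 = 58.725131
  N → positive
  Lon: split at 3 digits → 005° and 35.92347′; 5 + 35.92347/60 = 5.598725
  W → negative
Point 4:
  Lat: 72 + 3.255/60 = 72.054250
  S ⇒ negate
  λ: 6.167′ = 0.102783°; total 0.102783
  W ⇒ negate
Point 5:
  Latitude: split at 2 digits → 54° and 30.39165′; 54 + 30.39165/60 = 54.506528
  S → negative
  Lon: split at 3 digits → 162° and 21.145′; 162 + 21.145/60 = 162.352417
  W ⇒ negate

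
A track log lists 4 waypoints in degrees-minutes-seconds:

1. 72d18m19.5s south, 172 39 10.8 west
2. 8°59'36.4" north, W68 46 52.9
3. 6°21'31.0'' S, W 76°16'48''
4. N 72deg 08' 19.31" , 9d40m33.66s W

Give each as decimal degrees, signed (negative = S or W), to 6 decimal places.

1. -72.305417, -172.653000
2. 8.993444, -68.781361
3. -6.358611, -76.280000
4. 72.138697, -9.676017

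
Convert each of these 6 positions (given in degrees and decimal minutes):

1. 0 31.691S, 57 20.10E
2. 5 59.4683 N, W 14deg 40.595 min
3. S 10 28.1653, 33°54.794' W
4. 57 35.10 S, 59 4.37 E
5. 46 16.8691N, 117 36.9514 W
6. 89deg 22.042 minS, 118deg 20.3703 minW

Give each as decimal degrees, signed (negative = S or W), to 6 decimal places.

1. -0.528183, 57.335000
2. 5.991138, -14.676583
3. -10.469422, -33.913233
4. -57.585000, 59.072833
5. 46.281152, -117.615857
6. -89.367367, -118.339505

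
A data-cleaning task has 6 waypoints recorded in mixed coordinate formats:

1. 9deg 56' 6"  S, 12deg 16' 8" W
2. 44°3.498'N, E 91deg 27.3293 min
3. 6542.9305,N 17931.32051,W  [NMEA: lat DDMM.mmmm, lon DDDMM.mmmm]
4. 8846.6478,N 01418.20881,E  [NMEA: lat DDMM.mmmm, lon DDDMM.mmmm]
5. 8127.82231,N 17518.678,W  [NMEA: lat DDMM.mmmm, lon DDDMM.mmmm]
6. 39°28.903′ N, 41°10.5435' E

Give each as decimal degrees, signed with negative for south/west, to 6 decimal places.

1. -9.935000, -12.268889
2. 44.058300, 91.455488
3. 65.715508, -179.522009
4. 88.777463, 14.303480
5. 81.463705, -175.311300
6. 39.481717, 41.175725

Point 1:
  Latitude: 9 + 56/60 + 6/3600 = 9.9350000
  hemisphere S, so the sign is −
  Lon: 12° + 16/60 + 8/3600 = 12 + 0.266667 + 0.002222 = 12.2688889
  hemisphere W, so the sign is −
Point 2:
  Latitude: 44 + 3.498/60 = 44.0583000
  N → positive
  Longitude: 27.3293′ = 0.455488°; total 91.4554883
  E ⇒ keep positive
Point 3:
  φ: split at 2 digits → 65° and 42.9305′; 65 + 42.9305/60 = 65.7155083
  N → positive
  Lon: degrees = first 3 digits = 179, minutes = 31.32051; 179 + 31.32051/60 = 179.5220085
  W → negative
Point 4:
  φ: split at 2 digits → 88° and 46.6478′; 88 + 46.6478/60 = 88.7774633
  N ⇒ keep positive
  λ: split at 3 digits → 014° and 18.20881′; 14 + 18.20881/60 = 14.3034802
  E ⇒ keep positive
Point 5:
  Latitude: degrees = first 2 digits = 81, minutes = 27.82231; 81 + 27.82231/60 = 81.4637052
  N → positive
  Longitude: split at 3 digits → 175° and 18.678′; 175 + 18.678/60 = 175.3113000
  W → negative
Point 6:
  Lat: 39 + 28.903/60 = 39.4817167
  N ⇒ keep positive
  λ: 41 + 10.5435/60 = 41.1757250
  E ⇒ keep positive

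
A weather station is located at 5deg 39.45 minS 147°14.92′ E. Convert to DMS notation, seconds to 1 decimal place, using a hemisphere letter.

5°39′27.0″ S, 147°14′55.2″ E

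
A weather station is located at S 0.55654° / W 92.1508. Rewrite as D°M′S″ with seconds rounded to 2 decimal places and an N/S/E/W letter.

φ: whole degrees 0; 33.39240′ → 33′ and 23.5440″
λ: 0.150800 × 60 = 9.04800′ → 9′, remainder × 60 = 2.8800″

0°33′23.54″ S, 92°09′2.88″ W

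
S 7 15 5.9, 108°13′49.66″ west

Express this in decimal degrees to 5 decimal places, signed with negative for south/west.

-7.25164, -108.23046

Lat: 7 + 15/60 + 5.9/3600 = 7.251639
hemisphere S, so the sign is −
Longitude: 108 + 13/60 + 49.66/3600 = 108.230461
W → negative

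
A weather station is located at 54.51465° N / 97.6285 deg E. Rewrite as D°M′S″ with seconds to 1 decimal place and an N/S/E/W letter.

φ: 0.514650° → 30.87900′; 0.87900 × 60 = 52.740″
Lon: 0.628500° → 37.71000′; 0.71000 × 60 = 42.600″

54°30′52.7″ N, 97°37′42.6″ E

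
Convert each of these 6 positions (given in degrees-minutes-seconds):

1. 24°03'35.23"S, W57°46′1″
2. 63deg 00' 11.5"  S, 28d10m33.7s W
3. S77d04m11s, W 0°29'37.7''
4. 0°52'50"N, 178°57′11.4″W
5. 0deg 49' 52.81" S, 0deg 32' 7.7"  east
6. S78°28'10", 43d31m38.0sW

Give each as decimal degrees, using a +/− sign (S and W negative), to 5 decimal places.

1. -24.05979, -57.76694
2. -63.00319, -28.17603
3. -77.06972, -0.49381
4. 0.88056, -178.95317
5. -0.83134, 0.53547
6. -78.46944, -43.52722

Point 1:
  Latitude: 24° + 3/60 + 35.23/3600 = 24 + 0.050000 + 0.009786 = 24.059786
  S → negative
  λ: 57° + 46/60 + 1/3600 = 57 + 0.766667 + 0.000278 = 57.766944
  hemisphere W, so the sign is −
Point 2:
  Lat: 63 + 0/60 + 11.5/3600 = 63.003194
  S ⇒ negate
  λ: 28° + 10/60 + 33.7/3600 = 28 + 0.166667 + 0.009361 = 28.176028
  W → negative
Point 3:
  Latitude: 77 + 4/60 + 11/3600 = 77.069722
  hemisphere S, so the sign is −
  Lon: 0° + 29/60 + 37.7/3600 = 0 + 0.483333 + 0.010472 = 0.493806
  hemisphere W, so the sign is −
Point 4:
  Lat: 52′ + 50″ = 52.83333′; 0 + 52.83333/60 = 0.880556
  N → positive
  Longitude: 178° + 57/60 + 11.4/3600 = 178 + 0.950000 + 0.003167 = 178.953167
  W ⇒ negate
Point 5:
  Lat: 0 + 49/60 + 52.81/3600 = 0.831336
  S ⇒ negate
  λ: 32′ + 7.7″ = 32.12833′; 0 + 32.12833/60 = 0.535472
  E ⇒ keep positive
Point 6:
  φ: 28′ + 10″ = 28.16667′; 78 + 28.16667/60 = 78.469444
  S → negative
  Lon: 43° + 31/60 + 38/3600 = 43 + 0.516667 + 0.010556 = 43.527222
  W ⇒ negate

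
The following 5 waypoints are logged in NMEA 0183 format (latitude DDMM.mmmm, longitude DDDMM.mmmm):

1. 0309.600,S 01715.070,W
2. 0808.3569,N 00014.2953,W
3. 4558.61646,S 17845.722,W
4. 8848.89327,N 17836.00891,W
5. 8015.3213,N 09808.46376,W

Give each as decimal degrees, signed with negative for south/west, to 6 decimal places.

Point 1:
  Lat: degrees = first 2 digits = 3, minutes = 9.6; 3 + 9.6/60 = 3.1600000
  hemisphere S, so the sign is −
  Longitude: split at 3 digits → 017° and 15.07′; 17 + 15.07/60 = 17.2511667
  hemisphere W, so the sign is −
Point 2:
  Latitude: degrees = first 2 digits = 8, minutes = 8.3569; 8 + 8.3569/60 = 8.1392817
  N → positive
  Lon: degrees = first 3 digits = 0, minutes = 14.2953; 0 + 14.2953/60 = 0.2382550
  hemisphere W, so the sign is −
Point 3:
  Latitude: degrees = first 2 digits = 45, minutes = 58.61646; 45 + 58.61646/60 = 45.9769410
  hemisphere S, so the sign is −
  Longitude: split at 3 digits → 178° and 45.722′; 178 + 45.722/60 = 178.7620333
  W ⇒ negate
Point 4:
  φ: split at 2 digits → 88° and 48.89327′; 88 + 48.89327/60 = 88.8148878
  N → positive
  λ: degrees = first 3 digits = 178, minutes = 36.00891; 178 + 36.00891/60 = 178.6001485
  W ⇒ negate
Point 5:
  Lat: split at 2 digits → 80° and 15.3213′; 80 + 15.3213/60 = 80.2553550
  N ⇒ keep positive
  Longitude: split at 3 digits → 098° and 8.46376′; 98 + 8.46376/60 = 98.1410627
  W → negative

1. -3.160000, -17.251167
2. 8.139282, -0.238255
3. -45.976941, -178.762033
4. 88.814888, -178.600149
5. 80.255355, -98.141063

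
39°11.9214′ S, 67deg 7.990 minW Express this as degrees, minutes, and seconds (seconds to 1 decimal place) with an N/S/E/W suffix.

φ: fractional minutes 0.92140 × 60 = 55.284″
λ: fractional minutes 0.99000 × 60 = 59.400″

39°11′55.3″ S, 67°07′59.4″ W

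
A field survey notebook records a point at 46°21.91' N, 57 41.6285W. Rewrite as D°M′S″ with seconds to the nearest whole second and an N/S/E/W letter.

Lat: 21.91000′ → 21′ and 0.91000 × 60 = 54.60″
Lon: 41.62850′ → 41′ and 0.62850 × 60 = 37.71″

46°21′55″ N, 57°41′38″ W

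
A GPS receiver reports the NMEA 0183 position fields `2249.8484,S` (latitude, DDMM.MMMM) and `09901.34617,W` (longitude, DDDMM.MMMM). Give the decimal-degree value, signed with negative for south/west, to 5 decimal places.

-22.83081, -99.02244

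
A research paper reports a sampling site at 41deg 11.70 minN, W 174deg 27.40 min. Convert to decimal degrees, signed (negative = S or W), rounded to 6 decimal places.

Latitude: 11.7′ = 0.195000°; total 41.1950000
N → positive
Lon: 174 + 27.4/60 = 174.4566667
W ⇒ negate

41.195000, -174.456667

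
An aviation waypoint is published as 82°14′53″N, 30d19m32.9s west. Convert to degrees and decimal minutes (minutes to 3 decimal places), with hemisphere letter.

82° 14.883′ N, 30° 19.548′ W

Lat: 14 + 53/60 = 14.88333′
Longitude: seconds/60 = 0.54833; minutes = 19 + 0.54833 = 19.54833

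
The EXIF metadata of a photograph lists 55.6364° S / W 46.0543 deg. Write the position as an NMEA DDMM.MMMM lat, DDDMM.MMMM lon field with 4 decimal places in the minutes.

5538.1840,S / 04603.2580,W

Latitude: fractional part 0.636400 → 38.184000 minutes
Longitude: 46° + 0.054300 × 60 = 46° 3.258000′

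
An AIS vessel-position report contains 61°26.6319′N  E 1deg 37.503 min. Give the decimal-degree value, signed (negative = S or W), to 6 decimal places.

61.443865, 1.625050

φ: 61 + 26.6319/60 = 61.4438650
N → positive
λ: 37.503′ = 0.625050°; total 1.6250500
E ⇒ keep positive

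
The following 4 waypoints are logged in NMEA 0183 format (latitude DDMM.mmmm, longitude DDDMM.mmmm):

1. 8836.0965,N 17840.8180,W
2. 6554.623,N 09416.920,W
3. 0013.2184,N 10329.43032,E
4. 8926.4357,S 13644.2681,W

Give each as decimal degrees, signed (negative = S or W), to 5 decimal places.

Point 1:
  Latitude: degrees = first 2 digits = 88, minutes = 36.0965; 88 + 36.0965/60 = 88.601608
  N ⇒ keep positive
  Lon: degrees = first 3 digits = 178, minutes = 40.818; 178 + 40.818/60 = 178.680300
  W ⇒ negate
Point 2:
  Latitude: degrees = first 2 digits = 65, minutes = 54.623; 65 + 54.623/60 = 65.910383
  N → positive
  Lon: split at 3 digits → 094° and 16.92′; 94 + 16.92/60 = 94.282000
  W ⇒ negate
Point 3:
  Latitude: degrees = first 2 digits = 0, minutes = 13.2184; 0 + 13.2184/60 = 0.220307
  N ⇒ keep positive
  Longitude: split at 3 digits → 103° and 29.43032′; 103 + 29.43032/60 = 103.490505
  E ⇒ keep positive
Point 4:
  φ: degrees = first 2 digits = 89, minutes = 26.4357; 89 + 26.4357/60 = 89.440595
  hemisphere S, so the sign is −
  Lon: degrees = first 3 digits = 136, minutes = 44.2681; 136 + 44.2681/60 = 136.737802
  W → negative

1. 88.60161, -178.68030
2. 65.91038, -94.28200
3. 0.22031, 103.49051
4. -89.44060, -136.73780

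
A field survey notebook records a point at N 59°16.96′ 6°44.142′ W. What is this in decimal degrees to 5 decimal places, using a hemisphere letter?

59.28267° N, 6.73570° W

Lat: 59 + 16.96/60 = 59.282667
Lon: 44.142′ = 0.735700°; total 6.735700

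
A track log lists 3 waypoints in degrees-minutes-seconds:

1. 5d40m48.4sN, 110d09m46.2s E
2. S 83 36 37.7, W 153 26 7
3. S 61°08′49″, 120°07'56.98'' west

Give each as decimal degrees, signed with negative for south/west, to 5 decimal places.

1. 5.68011, 110.16283
2. -83.61047, -153.43528
3. -61.14694, -120.13249

Point 1:
  Lat: 5 + 40/60 + 48.4/3600 = 5.680111
  N → positive
  Longitude: 110° + 9/60 + 46.2/3600 = 110 + 0.150000 + 0.012833 = 110.162833
  E ⇒ keep positive
Point 2:
  φ: 36′ + 37.7″ = 36.62833′; 83 + 36.62833/60 = 83.610472
  hemisphere S, so the sign is −
  λ: 153° + 26/60 + 7/3600 = 153 + 0.433333 + 0.001944 = 153.435278
  W ⇒ negate
Point 3:
  φ: 61 + 8/60 + 49/3600 = 61.146944
  S → negative
  λ: 120° + 7/60 + 56.98/3600 = 120 + 0.116667 + 0.015828 = 120.132494
  hemisphere W, so the sign is −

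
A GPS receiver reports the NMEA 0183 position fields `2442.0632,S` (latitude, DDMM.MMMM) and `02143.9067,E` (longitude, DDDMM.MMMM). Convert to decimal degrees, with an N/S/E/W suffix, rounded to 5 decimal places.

24.70105° S, 21.73178° E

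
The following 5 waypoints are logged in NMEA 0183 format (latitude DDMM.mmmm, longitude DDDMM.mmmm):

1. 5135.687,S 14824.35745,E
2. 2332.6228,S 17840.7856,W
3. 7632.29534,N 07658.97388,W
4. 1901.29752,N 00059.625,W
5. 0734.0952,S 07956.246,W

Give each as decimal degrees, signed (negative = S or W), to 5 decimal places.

1. -51.59478, 148.40596
2. -23.54371, -178.67976
3. 76.53826, -76.98290
4. 19.02163, -0.99375
5. -7.56825, -79.93743

Point 1:
  Latitude: degrees = first 2 digits = 51, minutes = 35.687; 51 + 35.687/60 = 51.594783
  S → negative
  Lon: split at 3 digits → 148° and 24.35745′; 148 + 24.35745/60 = 148.405958
  E ⇒ keep positive
Point 2:
  φ: split at 2 digits → 23° and 32.6228′; 23 + 32.6228/60 = 23.543713
  hemisphere S, so the sign is −
  Longitude: degrees = first 3 digits = 178, minutes = 40.7856; 178 + 40.7856/60 = 178.679760
  W ⇒ negate
Point 3:
  Latitude: split at 2 digits → 76° and 32.29534′; 76 + 32.29534/60 = 76.538256
  N → positive
  Lon: degrees = first 3 digits = 76, minutes = 58.97388; 76 + 58.97388/60 = 76.982898
  W ⇒ negate
Point 4:
  φ: degrees = first 2 digits = 19, minutes = 1.29752; 19 + 1.29752/60 = 19.021625
  N → positive
  Longitude: degrees = first 3 digits = 0, minutes = 59.625; 0 + 59.625/60 = 0.993750
  W → negative
Point 5:
  φ: degrees = first 2 digits = 7, minutes = 34.0952; 7 + 34.0952/60 = 7.568253
  hemisphere S, so the sign is −
  λ: degrees = first 3 digits = 79, minutes = 56.246; 79 + 56.246/60 = 79.937433
  W → negative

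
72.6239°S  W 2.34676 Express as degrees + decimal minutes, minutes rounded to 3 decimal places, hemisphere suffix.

Latitude: 72° + 0.623900 × 60 = 72° 37.43400′
Lon: 2° + 0.346760 × 60 = 2° 20.80560′

72° 37.434′ S, 2° 20.806′ W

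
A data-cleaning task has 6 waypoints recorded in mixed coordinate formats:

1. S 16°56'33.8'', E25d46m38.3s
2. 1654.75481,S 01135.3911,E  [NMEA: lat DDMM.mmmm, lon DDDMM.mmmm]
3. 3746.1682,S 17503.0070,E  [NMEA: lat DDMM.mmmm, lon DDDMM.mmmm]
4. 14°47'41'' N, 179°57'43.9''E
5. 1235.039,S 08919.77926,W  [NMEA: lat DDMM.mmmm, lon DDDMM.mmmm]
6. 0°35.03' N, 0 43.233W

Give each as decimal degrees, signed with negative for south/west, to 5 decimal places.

Point 1:
  Lat: 56′ + 33.8″ = 56.56333′; 16 + 56.56333/60 = 16.942722
  S ⇒ negate
  Longitude: 46′ + 38.3″ = 46.63833′; 25 + 46.63833/60 = 25.777306
  E ⇒ keep positive
Point 2:
  φ: degrees = first 2 digits = 16, minutes = 54.75481; 16 + 54.75481/60 = 16.912580
  S ⇒ negate
  λ: split at 3 digits → 011° and 35.3911′; 11 + 35.3911/60 = 11.589852
  E → positive
Point 3:
  Lat: split at 2 digits → 37° and 46.1682′; 37 + 46.1682/60 = 37.769470
  S → negative
  Lon: split at 3 digits → 175° and 3.007′; 175 + 3.007/60 = 175.050117
  E ⇒ keep positive
Point 4:
  Latitude: 14 + 47/60 + 41/3600 = 14.794722
  N → positive
  λ: 57′ + 43.9″ = 57.73167′; 179 + 57.73167/60 = 179.962194
  E ⇒ keep positive
Point 5:
  φ: split at 2 digits → 12° and 35.039′; 12 + 35.039/60 = 12.583983
  S ⇒ negate
  λ: degrees = first 3 digits = 89, minutes = 19.77926; 89 + 19.77926/60 = 89.329654
  W → negative
Point 6:
  φ: 0 + 35.03/60 = 0.583833
  N → positive
  Longitude: 43.233′ = 0.720550°; total 0.720550
  W ⇒ negate

1. -16.94272, 25.77731
2. -16.91258, 11.58985
3. -37.76947, 175.05012
4. 14.79472, 179.96219
5. -12.58398, -89.32965
6. 0.58383, -0.72055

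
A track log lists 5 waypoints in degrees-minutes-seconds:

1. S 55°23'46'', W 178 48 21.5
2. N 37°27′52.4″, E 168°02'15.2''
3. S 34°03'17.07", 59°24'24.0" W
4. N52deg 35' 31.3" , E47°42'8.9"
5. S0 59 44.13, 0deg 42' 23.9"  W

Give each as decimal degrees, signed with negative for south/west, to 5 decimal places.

1. -55.39611, -178.80597
2. 37.46456, 168.03756
3. -34.05474, -59.40667
4. 52.59203, 47.70247
5. -0.99559, -0.70664

Point 1:
  Lat: 55 + 23/60 + 46/3600 = 55.396111
  hemisphere S, so the sign is −
  Longitude: 178° + 48/60 + 21.5/3600 = 178 + 0.800000 + 0.005972 = 178.805972
  hemisphere W, so the sign is −
Point 2:
  Latitude: 37 + 27/60 + 52.4/3600 = 37.464556
  N → positive
  λ: 168° + 2/60 + 15.2/3600 = 168 + 0.033333 + 0.004222 = 168.037556
  E ⇒ keep positive
Point 3:
  Lat: 3′ + 17.07″ = 3.28450′; 34 + 3.28450/60 = 34.054742
  S ⇒ negate
  λ: 24′ + 24″ = 24.40000′; 59 + 24.40000/60 = 59.406667
  W ⇒ negate
Point 4:
  Lat: 52 + 35/60 + 31.3/3600 = 52.592028
  N → positive
  Lon: 47 + 42/60 + 8.9/3600 = 47.702472
  E ⇒ keep positive
Point 5:
  Lat: 59′ + 44.13″ = 59.73550′; 0 + 59.73550/60 = 0.995592
  S → negative
  Lon: 0° + 42/60 + 23.9/3600 = 0 + 0.700000 + 0.006639 = 0.706639
  hemisphere W, so the sign is −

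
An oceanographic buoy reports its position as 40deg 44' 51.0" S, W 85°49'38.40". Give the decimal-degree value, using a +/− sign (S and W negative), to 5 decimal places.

φ: 40° + 44/60 + 51/3600 = 40 + 0.733333 + 0.014167 = 40.747500
S ⇒ negate
Lon: 85 + 49/60 + 38.4/3600 = 85.827333
hemisphere W, so the sign is −

-40.74750, -85.82733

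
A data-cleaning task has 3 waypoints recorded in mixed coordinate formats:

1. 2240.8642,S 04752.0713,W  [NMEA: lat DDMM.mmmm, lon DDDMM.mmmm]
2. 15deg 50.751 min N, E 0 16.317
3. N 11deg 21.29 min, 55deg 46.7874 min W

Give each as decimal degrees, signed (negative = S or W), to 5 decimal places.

Point 1:
  Lat: split at 2 digits → 22° and 40.8642′; 22 + 40.8642/60 = 22.681070
  S → negative
  λ: split at 3 digits → 047° and 52.0713′; 47 + 52.0713/60 = 47.867855
  hemisphere W, so the sign is −
Point 2:
  φ: 50.751′ = 0.845850°; total 15.845850
  N → positive
  λ: 0 + 16.317/60 = 0.271950
  E → positive
Point 3:
  φ: 11 + 21.29/60 = 11.354833
  N ⇒ keep positive
  Lon: 55 + 46.7874/60 = 55.779790
  W ⇒ negate

1. -22.68107, -47.86786
2. 15.84585, 0.27195
3. 11.35483, -55.77979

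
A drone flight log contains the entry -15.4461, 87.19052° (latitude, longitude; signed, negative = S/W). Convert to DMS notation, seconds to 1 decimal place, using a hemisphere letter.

15°26′46.0″ S, 87°11′25.9″ E

Latitude is negative → S; |value| = 15.446100
Latitude: whole degrees 15; 26.76600′ → 26′ and 45.960″
λ: 0.190520 × 60 = 11.43120′ → 11′, remainder × 60 = 25.872″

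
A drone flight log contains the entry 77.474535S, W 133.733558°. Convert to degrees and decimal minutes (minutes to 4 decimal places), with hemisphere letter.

77° 28.4721′ S, 133° 44.0135′ W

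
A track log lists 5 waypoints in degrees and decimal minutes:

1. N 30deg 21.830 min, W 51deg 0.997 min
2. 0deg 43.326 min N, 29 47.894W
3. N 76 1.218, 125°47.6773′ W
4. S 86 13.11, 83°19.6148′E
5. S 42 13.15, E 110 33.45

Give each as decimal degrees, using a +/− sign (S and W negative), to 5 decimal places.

1. 30.36383, -51.01662
2. 0.72210, -29.79823
3. 76.02030, -125.79462
4. -86.21850, 83.32691
5. -42.21917, 110.55750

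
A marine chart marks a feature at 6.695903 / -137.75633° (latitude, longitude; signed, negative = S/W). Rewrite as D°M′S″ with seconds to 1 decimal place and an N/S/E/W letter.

6°41′45.3″ N, 137°45′22.8″ W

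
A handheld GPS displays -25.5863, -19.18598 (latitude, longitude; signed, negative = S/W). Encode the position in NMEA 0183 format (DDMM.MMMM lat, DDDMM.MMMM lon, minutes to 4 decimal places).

2535.1780,S / 01911.1588,W

Latitude is negative → S; |value| = 25.586300
Lat: minutes = (25.586300 − 25) × 60 = 35.178000
Longitude is negative → W; |value| = 19.185980
λ: minutes = (19.185980 − 19) × 60 = 11.158800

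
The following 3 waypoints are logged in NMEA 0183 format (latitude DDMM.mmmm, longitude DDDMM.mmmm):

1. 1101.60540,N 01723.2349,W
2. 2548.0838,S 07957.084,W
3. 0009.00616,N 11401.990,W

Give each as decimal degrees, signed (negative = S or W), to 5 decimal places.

Point 1:
  φ: split at 2 digits → 11° and 1.6054′; 11 + 1.6054/60 = 11.026757
  N ⇒ keep positive
  Longitude: degrees = first 3 digits = 17, minutes = 23.2349; 17 + 23.2349/60 = 17.387248
  W ⇒ negate
Point 2:
  φ: degrees = first 2 digits = 25, minutes = 48.0838; 25 + 48.0838/60 = 25.801397
  S → negative
  λ: degrees = first 3 digits = 79, minutes = 57.084; 79 + 57.084/60 = 79.951400
  W ⇒ negate
Point 3:
  φ: split at 2 digits → 00° and 9.00616′; 0 + 9.00616/60 = 0.150103
  N ⇒ keep positive
  Lon: split at 3 digits → 114° and 1.99′; 114 + 1.99/60 = 114.033167
  W ⇒ negate

1. 11.02676, -17.38725
2. -25.80140, -79.95140
3. 0.15010, -114.03317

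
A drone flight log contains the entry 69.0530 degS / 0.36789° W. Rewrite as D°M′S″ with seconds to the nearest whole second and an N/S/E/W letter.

69°03′11″ S, 0°22′4″ W

Latitude: 0.053000 × 60 = 3.18000′ → 3′, remainder × 60 = 10.80″
λ: 0.367890 × 60 = 22.07340′ → 22′, remainder × 60 = 4.40″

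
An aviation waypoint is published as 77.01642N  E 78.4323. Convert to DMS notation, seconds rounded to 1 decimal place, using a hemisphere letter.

77°00′59.1″ N, 78°25′56.3″ E

Lat: 0.016420° → 0.98520′; 0.98520 × 60 = 59.112″
Longitude: 0.432300 × 60 = 25.93800′ → 25′, remainder × 60 = 56.280″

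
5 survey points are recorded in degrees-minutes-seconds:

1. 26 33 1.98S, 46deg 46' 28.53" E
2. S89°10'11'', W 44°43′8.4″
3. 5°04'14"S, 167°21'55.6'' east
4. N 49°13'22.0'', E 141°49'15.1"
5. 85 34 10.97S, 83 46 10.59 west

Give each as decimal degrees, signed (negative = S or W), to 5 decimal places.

1. -26.55055, 46.77459
2. -89.16972, -44.71900
3. -5.07056, 167.36544
4. 49.22278, 141.82086
5. -85.56971, -83.76961

Point 1:
  φ: 26° + 33/60 + 1.98/3600 = 26 + 0.550000 + 0.000550 = 26.550550
  S → negative
  Longitude: 46 + 46/60 + 28.53/3600 = 46.774592
  E ⇒ keep positive
Point 2:
  φ: 89° + 10/60 + 11/3600 = 89 + 0.166667 + 0.003056 = 89.169722
  hemisphere S, so the sign is −
  λ: 43′ + 8.4″ = 43.14000′; 44 + 43.14000/60 = 44.719000
  W → negative
Point 3:
  Lat: 5 + 4/60 + 14/3600 = 5.070556
  S ⇒ negate
  Longitude: 167 + 21/60 + 55.6/3600 = 167.365444
  E → positive
Point 4:
  φ: 49 + 13/60 + 22/3600 = 49.222778
  N → positive
  λ: 49′ + 15.1″ = 49.25167′; 141 + 49.25167/60 = 141.820861
  E → positive
Point 5:
  Lat: 34′ + 10.97″ = 34.18283′; 85 + 34.18283/60 = 85.569714
  hemisphere S, so the sign is −
  Lon: 83 + 46/60 + 10.59/3600 = 83.769608
  W ⇒ negate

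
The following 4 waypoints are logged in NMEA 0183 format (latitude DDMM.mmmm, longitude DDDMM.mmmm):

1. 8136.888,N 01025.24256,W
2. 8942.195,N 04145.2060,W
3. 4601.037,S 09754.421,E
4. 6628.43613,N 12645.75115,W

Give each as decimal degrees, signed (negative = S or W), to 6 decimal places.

1. 81.614800, -10.420709
2. 89.703250, -41.753433
3. -46.017283, 97.907017
4. 66.473936, -126.762519

Point 1:
  Lat: split at 2 digits → 81° and 36.888′; 81 + 36.888/60 = 81.6148000
  N ⇒ keep positive
  λ: degrees = first 3 digits = 10, minutes = 25.24256; 10 + 25.24256/60 = 10.4207093
  W → negative
Point 2:
  φ: split at 2 digits → 89° and 42.195′; 89 + 42.195/60 = 89.7032500
  N ⇒ keep positive
  λ: split at 3 digits → 041° and 45.206′; 41 + 45.206/60 = 41.7534333
  hemisphere W, so the sign is −
Point 3:
  Latitude: degrees = first 2 digits = 46, minutes = 1.037; 46 + 1.037/60 = 46.0172833
  S → negative
  Longitude: degrees = first 3 digits = 97, minutes = 54.421; 97 + 54.421/60 = 97.9070167
  E ⇒ keep positive
Point 4:
  Lat: split at 2 digits → 66° and 28.43613′; 66 + 28.43613/60 = 66.4739355
  N → positive
  λ: degrees = first 3 digits = 126, minutes = 45.75115; 126 + 45.75115/60 = 126.7625192
  W → negative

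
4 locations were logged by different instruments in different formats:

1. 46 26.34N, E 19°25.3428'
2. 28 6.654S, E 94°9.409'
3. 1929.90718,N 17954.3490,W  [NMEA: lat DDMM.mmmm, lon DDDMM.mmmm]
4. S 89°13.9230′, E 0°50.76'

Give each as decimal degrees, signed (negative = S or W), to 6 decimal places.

Point 1:
  Latitude: 46 + 26.34/60 = 46.4390000
  N ⇒ keep positive
  Longitude: 19 + 25.3428/60 = 19.4223800
  E ⇒ keep positive
Point 2:
  Latitude: 6.654′ = 0.110900°; total 28.1109000
  hemisphere S, so the sign is −
  Longitude: 94 + 9.409/60 = 94.1568167
  E ⇒ keep positive
Point 3:
  φ: split at 2 digits → 19° and 29.90718′; 19 + 29.90718/60 = 19.4984530
  N → positive
  λ: degrees = first 3 digits = 179, minutes = 54.349; 179 + 54.349/60 = 179.9058167
  W → negative
Point 4:
  φ: 13.923′ = 0.232050°; total 89.2320500
  S ⇒ negate
  Longitude: 0 + 50.76/60 = 0.8460000
  E ⇒ keep positive

1. 46.439000, 19.422380
2. -28.110900, 94.156817
3. 19.498453, -179.905817
4. -89.232050, 0.846000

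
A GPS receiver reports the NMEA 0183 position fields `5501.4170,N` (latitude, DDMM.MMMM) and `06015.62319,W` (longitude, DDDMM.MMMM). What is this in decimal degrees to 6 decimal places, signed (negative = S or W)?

55.023617, -60.260387

Lat: degrees = first 2 digits = 55, minutes = 1.417; 55 + 1.417/60 = 55.0236167
N → positive
Lon: split at 3 digits → 060° and 15.62319′; 60 + 15.62319/60 = 60.2603865
hemisphere W, so the sign is −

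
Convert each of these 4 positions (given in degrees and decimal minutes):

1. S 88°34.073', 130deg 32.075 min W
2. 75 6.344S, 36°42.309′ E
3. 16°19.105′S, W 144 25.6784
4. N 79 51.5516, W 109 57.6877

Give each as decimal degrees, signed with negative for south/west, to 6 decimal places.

1. -88.567883, -130.534583
2. -75.105733, 36.705150
3. -16.318417, -144.427973
4. 79.859193, -109.961462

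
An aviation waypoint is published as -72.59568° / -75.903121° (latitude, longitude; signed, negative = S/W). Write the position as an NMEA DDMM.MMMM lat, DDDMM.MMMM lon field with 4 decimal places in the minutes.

7235.7408,S / 07554.1873,W

Latitude is negative → S; |value| = 72.595680
φ: 72° + 0.595680 × 60 = 72° 35.740800′
Longitude is negative → W; |value| = 75.903121
Lon: fractional part 0.903121 → 54.187260 minutes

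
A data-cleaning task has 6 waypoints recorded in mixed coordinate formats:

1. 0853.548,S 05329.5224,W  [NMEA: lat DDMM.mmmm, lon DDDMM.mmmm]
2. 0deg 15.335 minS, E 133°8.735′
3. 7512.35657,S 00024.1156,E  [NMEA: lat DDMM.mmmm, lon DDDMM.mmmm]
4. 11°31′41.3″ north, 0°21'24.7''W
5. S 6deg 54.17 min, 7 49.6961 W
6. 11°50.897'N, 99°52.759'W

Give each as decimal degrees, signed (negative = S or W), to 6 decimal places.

1. -8.892467, -53.492040
2. -0.255583, 133.145583
3. -75.205943, 0.401927
4. 11.528139, -0.356861
5. -6.902833, -7.828268
6. 11.848283, -99.879317

Point 1:
  φ: degrees = first 2 digits = 8, minutes = 53.548; 8 + 53.548/60 = 8.8924667
  S → negative
  Longitude: split at 3 digits → 053° and 29.5224′; 53 + 29.5224/60 = 53.4920400
  hemisphere W, so the sign is −
Point 2:
  Lat: 0 + 15.335/60 = 0.2555833
  S → negative
  Longitude: 8.735′ = 0.145583°; total 133.1455833
  E ⇒ keep positive
Point 3:
  φ: split at 2 digits → 75° and 12.35657′; 75 + 12.35657/60 = 75.2059428
  S → negative
  λ: degrees = first 3 digits = 0, minutes = 24.1156; 0 + 24.1156/60 = 0.4019267
  E → positive
Point 4:
  φ: 11° + 31/60 + 41.3/3600 = 11 + 0.516667 + 0.011472 = 11.5281389
  N → positive
  λ: 0 + 21/60 + 24.7/3600 = 0.3568611
  W → negative
Point 5:
  Lat: 6 + 54.17/60 = 6.9028333
  hemisphere S, so the sign is −
  Lon: 7 + 49.6961/60 = 7.8282683
  hemisphere W, so the sign is −
Point 6:
  Latitude: 50.897′ = 0.848283°; total 11.8482833
  N ⇒ keep positive
  Lon: 52.759′ = 0.879317°; total 99.8793167
  W ⇒ negate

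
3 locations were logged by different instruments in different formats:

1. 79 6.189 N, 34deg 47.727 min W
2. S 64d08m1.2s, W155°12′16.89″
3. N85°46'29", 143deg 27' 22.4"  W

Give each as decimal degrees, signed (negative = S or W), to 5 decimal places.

1. 79.10315, -34.79545
2. -64.13367, -155.20469
3. 85.77472, -143.45622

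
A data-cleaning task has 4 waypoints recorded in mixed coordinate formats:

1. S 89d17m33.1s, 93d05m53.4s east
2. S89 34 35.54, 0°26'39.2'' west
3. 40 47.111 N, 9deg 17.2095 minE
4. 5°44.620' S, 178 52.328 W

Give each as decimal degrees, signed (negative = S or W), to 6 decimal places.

Point 1:
  φ: 89 + 17/60 + 33.1/3600 = 89.2925278
  hemisphere S, so the sign is −
  λ: 93° + 5/60 + 53.4/3600 = 93 + 0.083333 + 0.014833 = 93.0981667
  E → positive
Point 2:
  Latitude: 89° + 34/60 + 35.54/3600 = 89 + 0.566667 + 0.009872 = 89.5765389
  S ⇒ negate
  Lon: 26′ + 39.2″ = 26.65333′; 0 + 26.65333/60 = 0.4442222
  W ⇒ negate
Point 3:
  φ: 40 + 47.111/60 = 40.7851833
  N → positive
  Lon: 9 + 17.2095/60 = 9.2868250
  E ⇒ keep positive
Point 4:
  φ: 5 + 44.62/60 = 5.7436667
  hemisphere S, so the sign is −
  Longitude: 178 + 52.328/60 = 178.8721333
  W → negative

1. -89.292528, 93.098167
2. -89.576539, -0.444222
3. 40.785183, 9.286825
4. -5.743667, -178.872133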